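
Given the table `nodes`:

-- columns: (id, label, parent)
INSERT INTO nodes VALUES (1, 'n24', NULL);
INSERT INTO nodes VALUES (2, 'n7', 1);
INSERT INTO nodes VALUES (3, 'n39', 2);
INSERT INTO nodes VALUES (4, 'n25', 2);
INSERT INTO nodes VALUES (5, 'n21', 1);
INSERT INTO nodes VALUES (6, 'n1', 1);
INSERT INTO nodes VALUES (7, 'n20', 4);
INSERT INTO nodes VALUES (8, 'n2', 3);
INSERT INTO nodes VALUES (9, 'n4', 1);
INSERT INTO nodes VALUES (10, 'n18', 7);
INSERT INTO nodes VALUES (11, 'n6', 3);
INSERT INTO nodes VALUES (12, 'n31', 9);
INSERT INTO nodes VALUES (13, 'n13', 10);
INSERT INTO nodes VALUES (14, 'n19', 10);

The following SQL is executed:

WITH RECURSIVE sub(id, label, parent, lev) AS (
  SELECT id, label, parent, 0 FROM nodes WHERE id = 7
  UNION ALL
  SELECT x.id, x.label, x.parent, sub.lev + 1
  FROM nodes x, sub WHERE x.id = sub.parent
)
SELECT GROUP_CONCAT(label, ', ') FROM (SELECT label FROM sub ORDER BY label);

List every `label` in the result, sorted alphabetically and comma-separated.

n20, n24, n25, n7

Base: id=7 (n20), parent=4, lev 0.
Iteration 1: join on id=4 -> n25 (id 4, parent=2, lev 1).
Iteration 2: join on id=2 -> n7 (id 2, parent=1, lev 2).
Iteration 3: join on id=1 -> n24 (id 1, parent=NULL, lev 3).
Iteration 4: parent is NULL; no match; recursion stops.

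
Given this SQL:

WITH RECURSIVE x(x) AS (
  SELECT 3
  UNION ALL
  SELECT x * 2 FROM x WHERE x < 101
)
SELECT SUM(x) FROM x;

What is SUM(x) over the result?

381

Base: x=3.
Iteration 1: 3 < 101 holds -> x = 3 * 2 = 6.
Iteration 2: 6 < 101 holds -> x = 6 * 2 = 12.
Iteration 3: 12 < 101 holds -> x = 12 * 2 = 24.
Iteration 4: 24 < 101 holds -> x = 24 * 2 = 48.
Iteration 5: 48 < 101 holds -> x = 48 * 2 = 96.
Iteration 6: 96 < 101 holds -> x = 96 * 2 = 192.
Iteration 7: 192 < 101 fails; recursion stops.
SUM(x) = 3 + 6 + 12 + 24 + 48 + 96 + 192 = 381.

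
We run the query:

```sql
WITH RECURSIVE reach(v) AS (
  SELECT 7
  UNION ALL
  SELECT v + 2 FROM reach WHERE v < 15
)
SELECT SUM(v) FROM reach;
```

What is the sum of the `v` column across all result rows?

Base: v=7.
Iteration 1: 7 < 15 holds -> v = 7 + 2 = 9.
Iteration 2: 9 < 15 holds -> v = 9 + 2 = 11.
Iteration 3: 11 < 15 holds -> v = 11 + 2 = 13.
Iteration 4: 13 < 15 holds -> v = 13 + 2 = 15.
Iteration 5: 15 < 15 fails; recursion stops.
SUM(v) = 7 + 9 + 11 + 13 + 15 = 55.

55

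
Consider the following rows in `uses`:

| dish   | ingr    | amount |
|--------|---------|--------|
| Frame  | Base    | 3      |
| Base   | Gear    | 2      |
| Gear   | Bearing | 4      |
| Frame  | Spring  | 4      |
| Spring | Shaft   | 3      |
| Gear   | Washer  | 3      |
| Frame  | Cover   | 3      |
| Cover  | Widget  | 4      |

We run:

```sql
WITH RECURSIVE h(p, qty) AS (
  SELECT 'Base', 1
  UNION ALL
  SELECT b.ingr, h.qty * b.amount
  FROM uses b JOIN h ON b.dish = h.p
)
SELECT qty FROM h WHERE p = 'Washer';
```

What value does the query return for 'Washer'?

Base: (Base, qty=1).
Iteration 1: components of {Base} -> Gear = 1*2 = 2.
Iteration 2: components of {Gear} -> Bearing = 2*4 = 8, Washer = 2*3 = 6.
Iteration 3: no further components; recursion stops.

6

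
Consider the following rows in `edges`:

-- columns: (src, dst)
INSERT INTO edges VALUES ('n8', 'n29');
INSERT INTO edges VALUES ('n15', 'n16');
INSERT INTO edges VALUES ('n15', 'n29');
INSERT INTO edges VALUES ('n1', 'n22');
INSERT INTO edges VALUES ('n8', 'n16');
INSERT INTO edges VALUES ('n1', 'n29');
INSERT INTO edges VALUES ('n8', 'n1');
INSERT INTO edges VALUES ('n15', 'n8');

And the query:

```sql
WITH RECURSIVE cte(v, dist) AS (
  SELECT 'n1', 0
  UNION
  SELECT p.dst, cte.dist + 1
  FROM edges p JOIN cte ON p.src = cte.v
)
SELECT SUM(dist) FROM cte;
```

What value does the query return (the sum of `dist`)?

Base: (n1, dist=0).
Iteration 1: edges from {n1} -> (n22, dist=1), (n29, dist=1).
Iteration 2: no outgoing edges from {n22,n29}; recursion stops.
SUM(dist) = 0 + 1 + 1 = 2.

2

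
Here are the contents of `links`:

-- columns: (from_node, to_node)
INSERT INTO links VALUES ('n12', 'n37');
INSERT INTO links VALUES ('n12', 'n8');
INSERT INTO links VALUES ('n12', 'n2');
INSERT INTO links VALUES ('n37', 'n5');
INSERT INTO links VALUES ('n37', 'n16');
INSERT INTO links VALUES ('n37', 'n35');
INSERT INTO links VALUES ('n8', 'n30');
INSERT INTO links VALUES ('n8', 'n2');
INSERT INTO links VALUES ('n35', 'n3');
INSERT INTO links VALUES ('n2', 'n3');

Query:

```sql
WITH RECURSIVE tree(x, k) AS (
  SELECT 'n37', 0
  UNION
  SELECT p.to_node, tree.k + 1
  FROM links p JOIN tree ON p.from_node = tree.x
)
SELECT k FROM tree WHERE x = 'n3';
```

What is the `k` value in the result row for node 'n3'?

2

Base: (n37, k=0).
Iteration 1: edges from {n37} -> (n16, k=1), (n35, k=1), (n5, k=1).
Iteration 2: edges from {n16,n35,n5} -> (n3, k=2).
Iteration 3: no outgoing edges from {n3}; recursion stops.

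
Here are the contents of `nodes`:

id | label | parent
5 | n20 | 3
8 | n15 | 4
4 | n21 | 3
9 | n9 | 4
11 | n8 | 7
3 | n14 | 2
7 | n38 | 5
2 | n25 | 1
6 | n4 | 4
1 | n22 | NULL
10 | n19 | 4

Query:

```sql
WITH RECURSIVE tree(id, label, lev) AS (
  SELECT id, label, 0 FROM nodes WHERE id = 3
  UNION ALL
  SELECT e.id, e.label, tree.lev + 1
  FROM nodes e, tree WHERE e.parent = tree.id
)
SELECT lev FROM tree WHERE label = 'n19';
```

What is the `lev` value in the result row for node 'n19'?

Base: id=3 (n14) at lev 0.
Iteration 1: rows with parent in {3} -> n21 (id 4, lev 1), n20 (id 5, lev 1).
Iteration 2: rows with parent in {4,5} -> n4 (id 6, lev 2), n38 (id 7, lev 2), n15 (id 8, lev 2), n9 (id 9, lev 2), n19 (id 10, lev 2).
Iteration 3: rows with parent in {6,7,8,9,10} -> n8 (id 11, lev 3).
Iteration 4: no rows with parent in {11}; recursion stops.

2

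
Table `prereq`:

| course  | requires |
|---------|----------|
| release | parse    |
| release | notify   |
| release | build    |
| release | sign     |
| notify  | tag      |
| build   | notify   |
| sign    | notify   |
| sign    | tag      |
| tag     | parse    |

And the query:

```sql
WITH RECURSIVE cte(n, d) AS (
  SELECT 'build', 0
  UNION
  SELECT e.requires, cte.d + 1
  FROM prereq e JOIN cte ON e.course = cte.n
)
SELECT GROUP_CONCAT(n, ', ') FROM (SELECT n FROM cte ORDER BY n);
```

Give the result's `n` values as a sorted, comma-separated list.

Base: (build, d=0).
Iteration 1: edges from {build} -> (notify, d=1).
Iteration 2: edges from {notify} -> (tag, d=2).
Iteration 3: edges from {tag} -> (parse, d=3).
Iteration 4: no outgoing edges from {parse}; recursion stops.

build, notify, parse, tag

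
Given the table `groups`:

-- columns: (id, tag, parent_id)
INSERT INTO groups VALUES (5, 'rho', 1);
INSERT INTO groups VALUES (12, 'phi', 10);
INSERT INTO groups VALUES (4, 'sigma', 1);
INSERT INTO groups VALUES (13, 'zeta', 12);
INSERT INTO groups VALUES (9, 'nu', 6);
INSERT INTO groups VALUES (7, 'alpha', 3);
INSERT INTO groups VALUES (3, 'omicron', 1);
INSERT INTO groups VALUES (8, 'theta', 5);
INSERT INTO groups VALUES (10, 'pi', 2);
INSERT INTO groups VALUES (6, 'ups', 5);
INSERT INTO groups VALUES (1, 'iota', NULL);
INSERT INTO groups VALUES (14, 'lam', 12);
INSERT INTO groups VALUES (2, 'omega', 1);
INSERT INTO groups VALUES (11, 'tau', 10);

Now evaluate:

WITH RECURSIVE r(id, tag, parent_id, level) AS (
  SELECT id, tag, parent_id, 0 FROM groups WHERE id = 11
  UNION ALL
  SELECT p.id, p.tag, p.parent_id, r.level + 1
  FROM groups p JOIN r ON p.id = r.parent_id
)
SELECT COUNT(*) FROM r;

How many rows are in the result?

Base: id=11 (tau), parent_id=10, level 0.
Iteration 1: join on id=10 -> pi (id 10, parent_id=2, level 1).
Iteration 2: join on id=2 -> omega (id 2, parent_id=1, level 2).
Iteration 3: join on id=1 -> iota (id 1, parent_id=NULL, level 3).
Iteration 4: parent_id is NULL; no match; recursion stops.
Total rows emitted: 4.

4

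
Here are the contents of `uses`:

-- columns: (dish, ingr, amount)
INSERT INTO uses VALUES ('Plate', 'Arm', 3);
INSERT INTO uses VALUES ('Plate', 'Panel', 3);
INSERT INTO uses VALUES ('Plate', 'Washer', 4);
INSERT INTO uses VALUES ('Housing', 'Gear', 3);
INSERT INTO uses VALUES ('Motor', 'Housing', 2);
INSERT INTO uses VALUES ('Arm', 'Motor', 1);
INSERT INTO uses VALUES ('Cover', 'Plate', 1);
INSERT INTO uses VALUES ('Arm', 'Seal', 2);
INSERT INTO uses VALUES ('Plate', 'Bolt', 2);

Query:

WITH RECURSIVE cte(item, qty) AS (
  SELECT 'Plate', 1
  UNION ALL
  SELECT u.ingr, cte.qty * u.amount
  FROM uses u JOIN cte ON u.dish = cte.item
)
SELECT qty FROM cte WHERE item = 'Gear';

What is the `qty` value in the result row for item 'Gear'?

18

Base: (Plate, qty=1).
Iteration 1: components of {Plate} -> Arm = 1*3 = 3, Bolt = 1*2 = 2, Panel = 1*3 = 3, Washer = 1*4 = 4.
Iteration 2: components of {Arm,Bolt,Panel,Washer} -> Motor = 3*1 = 3, Seal = 3*2 = 6.
Iteration 3: components of {Motor,Seal} -> Housing = 3*2 = 6.
Iteration 4: components of {Housing} -> Gear = 6*3 = 18.
Iteration 5: no further components; recursion stops.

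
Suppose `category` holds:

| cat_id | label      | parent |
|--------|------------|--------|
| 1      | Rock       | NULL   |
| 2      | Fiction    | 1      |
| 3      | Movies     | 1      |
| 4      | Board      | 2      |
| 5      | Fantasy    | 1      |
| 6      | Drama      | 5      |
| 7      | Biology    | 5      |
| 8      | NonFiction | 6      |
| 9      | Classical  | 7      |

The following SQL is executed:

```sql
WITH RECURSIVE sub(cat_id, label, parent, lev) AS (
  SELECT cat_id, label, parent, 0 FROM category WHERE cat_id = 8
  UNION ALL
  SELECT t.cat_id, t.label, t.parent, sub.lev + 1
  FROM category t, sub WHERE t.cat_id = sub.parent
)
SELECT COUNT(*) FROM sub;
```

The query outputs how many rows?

4

Base: cat_id=8 (NonFiction), parent=6, lev 0.
Iteration 1: join on cat_id=6 -> Drama (id 6, parent=5, lev 1).
Iteration 2: join on cat_id=5 -> Fantasy (id 5, parent=1, lev 2).
Iteration 3: join on cat_id=1 -> Rock (id 1, parent=NULL, lev 3).
Iteration 4: parent is NULL; no match; recursion stops.
Total rows emitted: 4.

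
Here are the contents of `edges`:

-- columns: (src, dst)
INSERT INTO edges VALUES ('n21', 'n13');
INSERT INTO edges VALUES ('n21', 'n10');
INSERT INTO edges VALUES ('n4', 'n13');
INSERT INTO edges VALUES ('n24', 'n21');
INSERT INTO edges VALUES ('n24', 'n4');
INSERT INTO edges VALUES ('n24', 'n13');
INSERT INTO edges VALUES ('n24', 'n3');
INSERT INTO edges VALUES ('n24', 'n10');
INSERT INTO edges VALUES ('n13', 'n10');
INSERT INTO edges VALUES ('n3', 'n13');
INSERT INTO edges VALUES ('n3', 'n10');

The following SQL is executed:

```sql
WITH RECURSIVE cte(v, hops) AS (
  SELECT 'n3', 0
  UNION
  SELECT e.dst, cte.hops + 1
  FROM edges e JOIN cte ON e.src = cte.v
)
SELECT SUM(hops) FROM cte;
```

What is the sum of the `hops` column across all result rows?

Base: (n3, hops=0).
Iteration 1: edges from {n3} -> (n10, hops=1), (n13, hops=1).
Iteration 2: edges from {n10,n13} -> (n10, hops=2).
Iteration 3: no outgoing edges from {n10}; recursion stops.
SUM(hops) = 0 + 1 + 1 + 2 = 4.

4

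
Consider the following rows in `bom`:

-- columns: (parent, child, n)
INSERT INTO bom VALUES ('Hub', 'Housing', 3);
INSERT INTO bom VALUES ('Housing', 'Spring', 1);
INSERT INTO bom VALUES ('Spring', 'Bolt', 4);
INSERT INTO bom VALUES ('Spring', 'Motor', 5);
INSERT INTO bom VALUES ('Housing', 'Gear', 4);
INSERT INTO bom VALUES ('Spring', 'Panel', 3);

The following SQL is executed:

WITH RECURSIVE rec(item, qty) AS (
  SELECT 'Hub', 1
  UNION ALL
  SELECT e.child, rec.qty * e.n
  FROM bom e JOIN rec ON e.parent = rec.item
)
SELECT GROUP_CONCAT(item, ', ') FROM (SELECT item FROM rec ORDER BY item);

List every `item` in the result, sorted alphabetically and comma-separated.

Base: (Hub, qty=1).
Iteration 1: components of {Hub} -> Housing = 1*3 = 3.
Iteration 2: components of {Housing} -> Gear = 3*4 = 12, Spring = 3*1 = 3.
Iteration 3: components of {Gear,Spring} -> Bolt = 3*4 = 12, Motor = 3*5 = 15, Panel = 3*3 = 9.
Iteration 4: no further components; recursion stops.

Bolt, Gear, Housing, Hub, Motor, Panel, Spring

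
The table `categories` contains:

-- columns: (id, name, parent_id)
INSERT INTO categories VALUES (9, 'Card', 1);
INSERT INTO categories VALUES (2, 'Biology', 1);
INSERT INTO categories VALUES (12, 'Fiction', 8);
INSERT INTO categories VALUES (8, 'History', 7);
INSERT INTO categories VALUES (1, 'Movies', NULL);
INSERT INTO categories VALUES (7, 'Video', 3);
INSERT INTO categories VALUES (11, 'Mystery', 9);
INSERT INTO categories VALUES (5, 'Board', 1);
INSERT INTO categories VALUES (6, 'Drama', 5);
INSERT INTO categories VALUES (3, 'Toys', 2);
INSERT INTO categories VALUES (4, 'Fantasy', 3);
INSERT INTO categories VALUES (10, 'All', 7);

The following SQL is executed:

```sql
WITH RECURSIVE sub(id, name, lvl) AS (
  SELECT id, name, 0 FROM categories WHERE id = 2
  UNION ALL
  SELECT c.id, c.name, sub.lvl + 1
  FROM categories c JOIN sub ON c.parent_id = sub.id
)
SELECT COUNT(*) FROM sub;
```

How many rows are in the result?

7

Base: id=2 (Biology) at lvl 0.
Iteration 1: rows with parent_id in {2} -> Toys (id 3, lvl 1).
Iteration 2: rows with parent_id in {3} -> Fantasy (id 4, lvl 2), Video (id 7, lvl 2).
Iteration 3: rows with parent_id in {4,7} -> History (id 8, lvl 3), All (id 10, lvl 3).
Iteration 4: rows with parent_id in {8,10} -> Fiction (id 12, lvl 4).
Iteration 5: no rows with parent_id in {12}; recursion stops.
Total rows emitted: 7.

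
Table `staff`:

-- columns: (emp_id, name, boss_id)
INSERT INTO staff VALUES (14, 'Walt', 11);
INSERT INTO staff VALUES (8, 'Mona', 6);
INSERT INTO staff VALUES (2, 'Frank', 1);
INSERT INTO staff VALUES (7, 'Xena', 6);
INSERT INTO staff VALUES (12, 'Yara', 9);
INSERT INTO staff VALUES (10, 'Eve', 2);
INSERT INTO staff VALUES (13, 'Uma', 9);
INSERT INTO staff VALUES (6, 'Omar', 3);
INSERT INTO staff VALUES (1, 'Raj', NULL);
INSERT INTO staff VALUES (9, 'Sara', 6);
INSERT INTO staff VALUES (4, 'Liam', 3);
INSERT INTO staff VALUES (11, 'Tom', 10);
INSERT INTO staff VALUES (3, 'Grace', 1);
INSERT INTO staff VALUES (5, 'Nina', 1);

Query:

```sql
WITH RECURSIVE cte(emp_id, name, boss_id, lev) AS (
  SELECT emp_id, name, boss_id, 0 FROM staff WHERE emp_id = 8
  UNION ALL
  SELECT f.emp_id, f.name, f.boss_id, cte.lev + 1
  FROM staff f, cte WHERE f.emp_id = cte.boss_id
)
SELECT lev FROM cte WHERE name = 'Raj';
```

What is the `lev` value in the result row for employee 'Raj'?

Base: emp_id=8 (Mona), boss_id=6, lev 0.
Iteration 1: join on emp_id=6 -> Omar (id 6, boss_id=3, lev 1).
Iteration 2: join on emp_id=3 -> Grace (id 3, boss_id=1, lev 2).
Iteration 3: join on emp_id=1 -> Raj (id 1, boss_id=NULL, lev 3).
Iteration 4: boss_id is NULL; no match; recursion stops.

3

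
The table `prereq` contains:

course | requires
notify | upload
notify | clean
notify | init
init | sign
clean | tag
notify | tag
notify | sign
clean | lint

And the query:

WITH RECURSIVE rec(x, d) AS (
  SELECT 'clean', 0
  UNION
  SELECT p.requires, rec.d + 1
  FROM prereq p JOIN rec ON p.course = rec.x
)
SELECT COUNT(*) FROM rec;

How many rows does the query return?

Base: (clean, d=0).
Iteration 1: edges from {clean} -> (lint, d=1), (tag, d=1).
Iteration 2: no outgoing edges from {lint,tag}; recursion stops.
Total rows emitted: 3.

3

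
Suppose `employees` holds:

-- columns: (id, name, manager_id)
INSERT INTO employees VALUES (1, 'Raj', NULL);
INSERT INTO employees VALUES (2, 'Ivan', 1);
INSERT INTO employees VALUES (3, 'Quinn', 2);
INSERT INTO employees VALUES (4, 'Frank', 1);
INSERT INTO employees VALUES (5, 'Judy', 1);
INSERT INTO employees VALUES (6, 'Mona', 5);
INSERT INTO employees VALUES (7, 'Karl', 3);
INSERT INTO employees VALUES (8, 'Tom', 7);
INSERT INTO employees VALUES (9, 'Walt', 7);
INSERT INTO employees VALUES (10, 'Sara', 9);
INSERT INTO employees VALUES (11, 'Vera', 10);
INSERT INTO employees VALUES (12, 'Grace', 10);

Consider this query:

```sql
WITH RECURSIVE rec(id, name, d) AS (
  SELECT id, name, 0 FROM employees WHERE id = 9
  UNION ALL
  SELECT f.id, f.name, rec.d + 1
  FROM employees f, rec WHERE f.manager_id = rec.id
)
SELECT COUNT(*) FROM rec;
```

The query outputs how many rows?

Base: id=9 (Walt) at d 0.
Iteration 1: rows with manager_id in {9} -> Sara (id 10, d 1).
Iteration 2: rows with manager_id in {10} -> Vera (id 11, d 2), Grace (id 12, d 2).
Iteration 3: no rows with manager_id in {11,12}; recursion stops.
Total rows emitted: 4.

4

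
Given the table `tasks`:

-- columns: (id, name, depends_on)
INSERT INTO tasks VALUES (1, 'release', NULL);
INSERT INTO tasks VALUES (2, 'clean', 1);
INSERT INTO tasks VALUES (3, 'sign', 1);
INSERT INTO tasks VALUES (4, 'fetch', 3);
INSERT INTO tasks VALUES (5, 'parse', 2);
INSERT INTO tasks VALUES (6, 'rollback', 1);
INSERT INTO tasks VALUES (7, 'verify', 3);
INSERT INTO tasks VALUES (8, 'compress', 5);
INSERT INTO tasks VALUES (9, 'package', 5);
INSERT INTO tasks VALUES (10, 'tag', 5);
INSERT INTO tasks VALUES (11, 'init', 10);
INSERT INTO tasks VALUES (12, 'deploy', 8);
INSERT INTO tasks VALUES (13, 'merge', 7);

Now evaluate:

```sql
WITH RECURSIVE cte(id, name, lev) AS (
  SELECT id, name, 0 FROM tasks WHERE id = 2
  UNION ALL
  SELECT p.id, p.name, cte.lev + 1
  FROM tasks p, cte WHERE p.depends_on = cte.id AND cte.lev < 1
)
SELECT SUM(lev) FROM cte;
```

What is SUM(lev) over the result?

1

Base: id=2 (clean) at lev 0.
Iteration 1: rows with depends_on in {2} -> parse (id 5, lev 1).
Iteration 2: lev < 1 fails for all current rows; recursion stops.
SUM(lev) = 0 + 1 = 1.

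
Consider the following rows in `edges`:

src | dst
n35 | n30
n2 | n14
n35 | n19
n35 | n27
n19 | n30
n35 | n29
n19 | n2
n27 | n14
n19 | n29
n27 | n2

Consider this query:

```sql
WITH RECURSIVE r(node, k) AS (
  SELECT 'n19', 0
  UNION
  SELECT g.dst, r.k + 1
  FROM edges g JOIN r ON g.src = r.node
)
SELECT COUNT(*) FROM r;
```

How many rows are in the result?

5

Base: (n19, k=0).
Iteration 1: edges from {n19} -> (n2, k=1), (n29, k=1), (n30, k=1).
Iteration 2: edges from {n2,n29,n30} -> (n14, k=2).
Iteration 3: no outgoing edges from {n14}; recursion stops.
Total rows emitted: 5.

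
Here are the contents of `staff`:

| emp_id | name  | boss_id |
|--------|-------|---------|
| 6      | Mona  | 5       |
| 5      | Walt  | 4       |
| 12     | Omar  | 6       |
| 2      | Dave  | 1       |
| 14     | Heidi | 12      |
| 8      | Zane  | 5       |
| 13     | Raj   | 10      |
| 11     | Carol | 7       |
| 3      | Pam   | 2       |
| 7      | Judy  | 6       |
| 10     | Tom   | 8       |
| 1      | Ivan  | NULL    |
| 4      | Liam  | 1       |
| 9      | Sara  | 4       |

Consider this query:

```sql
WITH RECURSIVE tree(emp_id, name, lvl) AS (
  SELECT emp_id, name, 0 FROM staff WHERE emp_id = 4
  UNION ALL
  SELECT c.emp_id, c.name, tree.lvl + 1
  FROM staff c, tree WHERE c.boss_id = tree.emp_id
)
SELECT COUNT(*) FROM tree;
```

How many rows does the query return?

11

Base: emp_id=4 (Liam) at lvl 0.
Iteration 1: rows with boss_id in {4} -> Walt (id 5, lvl 1), Sara (id 9, lvl 1).
Iteration 2: rows with boss_id in {5,9} -> Mona (id 6, lvl 2), Zane (id 8, lvl 2).
Iteration 3: rows with boss_id in {6,8} -> Judy (id 7, lvl 3), Tom (id 10, lvl 3), Omar (id 12, lvl 3).
Iteration 4: rows with boss_id in {7,10,12} -> Carol (id 11, lvl 4), Raj (id 13, lvl 4), Heidi (id 14, lvl 4).
Iteration 5: no rows with boss_id in {11,13,14}; recursion stops.
Total rows emitted: 11.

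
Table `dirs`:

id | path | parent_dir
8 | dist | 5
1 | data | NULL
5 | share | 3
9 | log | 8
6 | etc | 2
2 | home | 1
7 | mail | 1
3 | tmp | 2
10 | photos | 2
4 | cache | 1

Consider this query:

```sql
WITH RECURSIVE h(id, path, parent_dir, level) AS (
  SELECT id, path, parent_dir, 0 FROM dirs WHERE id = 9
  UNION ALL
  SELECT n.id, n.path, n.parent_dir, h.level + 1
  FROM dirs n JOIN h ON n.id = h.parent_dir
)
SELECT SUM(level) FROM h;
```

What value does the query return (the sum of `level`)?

Base: id=9 (log), parent_dir=8, level 0.
Iteration 1: join on id=8 -> dist (id 8, parent_dir=5, level 1).
Iteration 2: join on id=5 -> share (id 5, parent_dir=3, level 2).
Iteration 3: join on id=3 -> tmp (id 3, parent_dir=2, level 3).
Iteration 4: join on id=2 -> home (id 2, parent_dir=1, level 4).
Iteration 5: join on id=1 -> data (id 1, parent_dir=NULL, level 5).
Iteration 6: parent_dir is NULL; no match; recursion stops.
SUM(level) = 0 + 1 + 2 + 3 + 4 + 5 = 15.

15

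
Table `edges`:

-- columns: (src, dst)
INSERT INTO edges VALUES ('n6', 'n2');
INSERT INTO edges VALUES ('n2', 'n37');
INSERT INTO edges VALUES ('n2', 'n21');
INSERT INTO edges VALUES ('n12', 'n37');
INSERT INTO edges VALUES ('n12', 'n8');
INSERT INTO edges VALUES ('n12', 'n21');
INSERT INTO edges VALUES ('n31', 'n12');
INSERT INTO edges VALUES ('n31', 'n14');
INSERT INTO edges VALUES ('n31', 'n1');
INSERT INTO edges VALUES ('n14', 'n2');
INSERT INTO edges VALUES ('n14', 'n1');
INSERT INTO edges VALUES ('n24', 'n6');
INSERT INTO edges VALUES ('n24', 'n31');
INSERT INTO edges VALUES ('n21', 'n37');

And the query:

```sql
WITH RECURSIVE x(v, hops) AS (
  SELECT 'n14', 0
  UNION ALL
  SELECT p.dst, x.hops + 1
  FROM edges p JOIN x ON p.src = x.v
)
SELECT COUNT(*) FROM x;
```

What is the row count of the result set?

6

Base: (n14, hops=0).
Iteration 1: edges from {n14} -> (n1, hops=1), (n2, hops=1).
Iteration 2: edges from {n1,n2} -> (n21, hops=2), (n37, hops=2).
Iteration 3: edges from {n21,n37} -> (n37, hops=3).
Iteration 4: no outgoing edges from {n37}; recursion stops.
Total rows emitted: 6.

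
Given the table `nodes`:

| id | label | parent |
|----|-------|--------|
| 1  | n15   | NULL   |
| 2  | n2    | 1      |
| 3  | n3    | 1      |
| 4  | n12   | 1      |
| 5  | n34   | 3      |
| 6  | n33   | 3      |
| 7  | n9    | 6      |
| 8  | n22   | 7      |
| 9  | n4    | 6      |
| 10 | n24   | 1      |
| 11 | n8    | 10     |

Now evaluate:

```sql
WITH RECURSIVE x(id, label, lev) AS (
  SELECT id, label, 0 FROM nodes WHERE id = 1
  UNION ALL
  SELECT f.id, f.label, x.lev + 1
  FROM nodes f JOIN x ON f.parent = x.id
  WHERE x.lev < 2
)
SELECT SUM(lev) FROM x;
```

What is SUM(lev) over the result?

10

Base: id=1 (n15) at lev 0.
Iteration 1: rows with parent in {1} -> n2 (id 2, lev 1), n3 (id 3, lev 1), n12 (id 4, lev 1), n24 (id 10, lev 1).
Iteration 2: rows with parent in {2,3,4,10} -> n34 (id 5, lev 2), n33 (id 6, lev 2), n8 (id 11, lev 2).
Iteration 3: lev < 2 fails for all current rows; recursion stops.
SUM(lev) = 0 + 1 + 1 + 1 + 1 + 2 + 2 + 2 = 10.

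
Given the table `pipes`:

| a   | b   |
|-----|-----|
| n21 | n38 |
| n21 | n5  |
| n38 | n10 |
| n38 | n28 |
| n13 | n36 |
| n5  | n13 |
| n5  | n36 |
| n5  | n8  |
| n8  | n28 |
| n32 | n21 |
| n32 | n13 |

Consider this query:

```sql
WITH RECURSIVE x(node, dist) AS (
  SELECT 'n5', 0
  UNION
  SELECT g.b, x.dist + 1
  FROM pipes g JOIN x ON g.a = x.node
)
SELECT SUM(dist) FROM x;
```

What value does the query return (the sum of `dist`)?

7

Base: (n5, dist=0).
Iteration 1: edges from {n5} -> (n13, dist=1), (n36, dist=1), (n8, dist=1).
Iteration 2: edges from {n13,n36,n8} -> (n28, dist=2), (n36, dist=2).
Iteration 3: no outgoing edges from {n28,n36}; recursion stops.
SUM(dist) = 0 + 1 + 1 + 1 + 2 + 2 = 7.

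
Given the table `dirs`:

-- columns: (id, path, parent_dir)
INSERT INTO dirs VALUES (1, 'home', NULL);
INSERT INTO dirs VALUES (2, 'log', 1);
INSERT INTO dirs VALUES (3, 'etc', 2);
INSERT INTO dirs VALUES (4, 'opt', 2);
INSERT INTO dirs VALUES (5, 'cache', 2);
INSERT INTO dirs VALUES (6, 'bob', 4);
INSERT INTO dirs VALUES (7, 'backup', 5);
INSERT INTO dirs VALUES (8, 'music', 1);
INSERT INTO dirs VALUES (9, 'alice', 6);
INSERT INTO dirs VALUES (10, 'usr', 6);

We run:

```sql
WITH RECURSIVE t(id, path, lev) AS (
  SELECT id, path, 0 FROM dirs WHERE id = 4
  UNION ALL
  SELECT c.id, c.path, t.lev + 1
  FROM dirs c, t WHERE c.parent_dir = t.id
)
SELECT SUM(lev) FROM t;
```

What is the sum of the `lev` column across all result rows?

5

Base: id=4 (opt) at lev 0.
Iteration 1: rows with parent_dir in {4} -> bob (id 6, lev 1).
Iteration 2: rows with parent_dir in {6} -> alice (id 9, lev 2), usr (id 10, lev 2).
Iteration 3: no rows with parent_dir in {9,10}; recursion stops.
SUM(lev) = 0 + 1 + 2 + 2 = 5.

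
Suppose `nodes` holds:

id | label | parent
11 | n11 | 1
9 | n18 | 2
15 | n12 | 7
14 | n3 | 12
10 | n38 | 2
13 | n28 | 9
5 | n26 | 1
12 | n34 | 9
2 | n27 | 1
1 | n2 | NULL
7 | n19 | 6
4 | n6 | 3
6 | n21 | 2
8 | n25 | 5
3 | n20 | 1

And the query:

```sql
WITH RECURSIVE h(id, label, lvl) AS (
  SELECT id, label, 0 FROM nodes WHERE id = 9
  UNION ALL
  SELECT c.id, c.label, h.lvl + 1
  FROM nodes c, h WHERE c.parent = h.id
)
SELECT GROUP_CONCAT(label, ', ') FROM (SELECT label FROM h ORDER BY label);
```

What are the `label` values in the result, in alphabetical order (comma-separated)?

n18, n28, n3, n34

Base: id=9 (n18) at lvl 0.
Iteration 1: rows with parent in {9} -> n34 (id 12, lvl 1), n28 (id 13, lvl 1).
Iteration 2: rows with parent in {12,13} -> n3 (id 14, lvl 2).
Iteration 3: no rows with parent in {14}; recursion stops.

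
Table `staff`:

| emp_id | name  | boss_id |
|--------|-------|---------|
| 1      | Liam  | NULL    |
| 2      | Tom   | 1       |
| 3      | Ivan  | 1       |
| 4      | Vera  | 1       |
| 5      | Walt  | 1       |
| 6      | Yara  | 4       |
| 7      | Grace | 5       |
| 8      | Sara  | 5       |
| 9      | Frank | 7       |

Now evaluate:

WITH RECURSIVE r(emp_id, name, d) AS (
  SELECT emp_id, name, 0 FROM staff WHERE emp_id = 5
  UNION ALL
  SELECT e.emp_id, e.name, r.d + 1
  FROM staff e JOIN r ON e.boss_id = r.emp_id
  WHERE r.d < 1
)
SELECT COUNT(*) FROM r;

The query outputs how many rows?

3

Base: emp_id=5 (Walt) at d 0.
Iteration 1: rows with boss_id in {5} -> Grace (id 7, d 1), Sara (id 8, d 1).
Iteration 2: d < 1 fails for all current rows; recursion stops.
Total rows emitted: 3.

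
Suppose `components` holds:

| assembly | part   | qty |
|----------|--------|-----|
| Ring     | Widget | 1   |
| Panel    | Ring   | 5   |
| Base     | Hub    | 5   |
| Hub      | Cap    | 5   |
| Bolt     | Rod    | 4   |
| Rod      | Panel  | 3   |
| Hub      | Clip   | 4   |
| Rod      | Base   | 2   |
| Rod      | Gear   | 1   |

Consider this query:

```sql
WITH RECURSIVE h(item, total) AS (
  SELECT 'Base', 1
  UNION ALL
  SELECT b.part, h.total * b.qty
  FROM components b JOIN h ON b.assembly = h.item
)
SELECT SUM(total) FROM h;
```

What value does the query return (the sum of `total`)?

Base: (Base, total=1).
Iteration 1: components of {Base} -> Hub = 1*5 = 5.
Iteration 2: components of {Hub} -> Cap = 5*5 = 25, Clip = 5*4 = 20.
Iteration 3: no further components; recursion stops.
SUM(total) = 1 + 5 + 20 + 25 = 51.

51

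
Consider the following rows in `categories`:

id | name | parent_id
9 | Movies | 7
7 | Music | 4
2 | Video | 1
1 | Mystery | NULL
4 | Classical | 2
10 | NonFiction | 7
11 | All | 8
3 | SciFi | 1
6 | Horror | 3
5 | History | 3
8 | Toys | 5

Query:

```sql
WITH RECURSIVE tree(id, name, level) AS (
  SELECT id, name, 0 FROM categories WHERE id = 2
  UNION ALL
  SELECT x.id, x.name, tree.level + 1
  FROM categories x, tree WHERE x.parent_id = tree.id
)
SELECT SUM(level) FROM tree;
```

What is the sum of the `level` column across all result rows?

Base: id=2 (Video) at level 0.
Iteration 1: rows with parent_id in {2} -> Classical (id 4, level 1).
Iteration 2: rows with parent_id in {4} -> Music (id 7, level 2).
Iteration 3: rows with parent_id in {7} -> Movies (id 9, level 3), NonFiction (id 10, level 3).
Iteration 4: no rows with parent_id in {9,10}; recursion stops.
SUM(level) = 0 + 1 + 2 + 3 + 3 = 9.

9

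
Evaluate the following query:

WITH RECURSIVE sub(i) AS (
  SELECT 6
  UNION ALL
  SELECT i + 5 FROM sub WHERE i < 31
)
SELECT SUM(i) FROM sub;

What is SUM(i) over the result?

111

Base: i=6.
Iteration 1: 6 < 31 holds -> i = 6 + 5 = 11.
Iteration 2: 11 < 31 holds -> i = 11 + 5 = 16.
Iteration 3: 16 < 31 holds -> i = 16 + 5 = 21.
Iteration 4: 21 < 31 holds -> i = 21 + 5 = 26.
Iteration 5: 26 < 31 holds -> i = 26 + 5 = 31.
Iteration 6: 31 < 31 fails; recursion stops.
SUM(i) = 6 + 11 + 16 + 21 + 26 + 31 = 111.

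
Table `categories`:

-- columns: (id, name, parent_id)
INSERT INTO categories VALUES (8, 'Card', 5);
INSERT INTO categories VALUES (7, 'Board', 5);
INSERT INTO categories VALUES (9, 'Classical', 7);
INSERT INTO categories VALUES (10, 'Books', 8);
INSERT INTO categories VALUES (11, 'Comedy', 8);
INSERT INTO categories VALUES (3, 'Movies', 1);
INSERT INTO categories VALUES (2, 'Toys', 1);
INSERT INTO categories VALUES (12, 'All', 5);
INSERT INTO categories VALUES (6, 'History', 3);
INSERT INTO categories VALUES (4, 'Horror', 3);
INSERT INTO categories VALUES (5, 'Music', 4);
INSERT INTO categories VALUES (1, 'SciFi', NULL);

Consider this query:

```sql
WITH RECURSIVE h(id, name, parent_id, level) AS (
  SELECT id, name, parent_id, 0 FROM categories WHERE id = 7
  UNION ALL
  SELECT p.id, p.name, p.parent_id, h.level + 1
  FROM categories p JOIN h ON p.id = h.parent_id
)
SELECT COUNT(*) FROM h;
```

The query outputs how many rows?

5

Base: id=7 (Board), parent_id=5, level 0.
Iteration 1: join on id=5 -> Music (id 5, parent_id=4, level 1).
Iteration 2: join on id=4 -> Horror (id 4, parent_id=3, level 2).
Iteration 3: join on id=3 -> Movies (id 3, parent_id=1, level 3).
Iteration 4: join on id=1 -> SciFi (id 1, parent_id=NULL, level 4).
Iteration 5: parent_id is NULL; no match; recursion stops.
Total rows emitted: 5.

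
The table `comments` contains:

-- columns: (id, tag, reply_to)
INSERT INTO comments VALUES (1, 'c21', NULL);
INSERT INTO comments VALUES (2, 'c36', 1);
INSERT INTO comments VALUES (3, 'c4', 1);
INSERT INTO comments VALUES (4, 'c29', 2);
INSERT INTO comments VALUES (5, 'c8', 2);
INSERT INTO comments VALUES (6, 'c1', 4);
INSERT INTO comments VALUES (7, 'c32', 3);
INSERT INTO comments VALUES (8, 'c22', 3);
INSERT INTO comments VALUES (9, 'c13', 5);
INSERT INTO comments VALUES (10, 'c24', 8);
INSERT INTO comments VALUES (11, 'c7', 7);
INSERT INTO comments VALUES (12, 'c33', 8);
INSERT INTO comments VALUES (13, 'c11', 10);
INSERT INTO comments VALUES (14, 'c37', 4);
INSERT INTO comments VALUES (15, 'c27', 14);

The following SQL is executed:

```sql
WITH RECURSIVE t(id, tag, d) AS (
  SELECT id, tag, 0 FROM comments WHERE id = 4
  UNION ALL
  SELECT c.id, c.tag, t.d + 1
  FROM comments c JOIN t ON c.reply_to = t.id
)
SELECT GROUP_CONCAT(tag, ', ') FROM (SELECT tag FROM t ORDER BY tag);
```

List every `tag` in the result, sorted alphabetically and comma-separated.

Base: id=4 (c29) at d 0.
Iteration 1: rows with reply_to in {4} -> c1 (id 6, d 1), c37 (id 14, d 1).
Iteration 2: rows with reply_to in {6,14} -> c27 (id 15, d 2).
Iteration 3: no rows with reply_to in {15}; recursion stops.

c1, c27, c29, c37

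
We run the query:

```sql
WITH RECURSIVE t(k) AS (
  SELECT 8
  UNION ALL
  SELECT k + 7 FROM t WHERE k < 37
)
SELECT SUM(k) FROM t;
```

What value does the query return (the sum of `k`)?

153

Base: k=8.
Iteration 1: 8 < 37 holds -> k = 8 + 7 = 15.
Iteration 2: 15 < 37 holds -> k = 15 + 7 = 22.
Iteration 3: 22 < 37 holds -> k = 22 + 7 = 29.
Iteration 4: 29 < 37 holds -> k = 29 + 7 = 36.
Iteration 5: 36 < 37 holds -> k = 36 + 7 = 43.
Iteration 6: 43 < 37 fails; recursion stops.
SUM(k) = 8 + 15 + 22 + 29 + 36 + 43 = 153.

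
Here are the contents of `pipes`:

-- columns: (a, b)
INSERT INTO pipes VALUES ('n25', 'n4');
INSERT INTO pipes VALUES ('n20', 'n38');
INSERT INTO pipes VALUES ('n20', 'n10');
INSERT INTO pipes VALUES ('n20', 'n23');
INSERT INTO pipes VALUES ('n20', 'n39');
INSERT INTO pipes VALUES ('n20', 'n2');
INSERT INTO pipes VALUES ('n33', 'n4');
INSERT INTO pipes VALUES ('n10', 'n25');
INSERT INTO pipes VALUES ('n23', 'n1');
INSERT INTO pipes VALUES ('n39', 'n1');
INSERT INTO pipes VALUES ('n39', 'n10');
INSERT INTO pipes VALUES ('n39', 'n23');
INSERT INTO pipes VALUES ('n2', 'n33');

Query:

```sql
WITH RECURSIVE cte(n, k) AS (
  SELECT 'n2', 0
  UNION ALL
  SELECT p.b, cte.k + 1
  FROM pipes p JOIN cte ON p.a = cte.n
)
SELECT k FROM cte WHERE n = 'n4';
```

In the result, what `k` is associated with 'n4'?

Base: (n2, k=0).
Iteration 1: edges from {n2} -> (n33, k=1).
Iteration 2: edges from {n33} -> (n4, k=2).
Iteration 3: no outgoing edges from {n4}; recursion stops.

2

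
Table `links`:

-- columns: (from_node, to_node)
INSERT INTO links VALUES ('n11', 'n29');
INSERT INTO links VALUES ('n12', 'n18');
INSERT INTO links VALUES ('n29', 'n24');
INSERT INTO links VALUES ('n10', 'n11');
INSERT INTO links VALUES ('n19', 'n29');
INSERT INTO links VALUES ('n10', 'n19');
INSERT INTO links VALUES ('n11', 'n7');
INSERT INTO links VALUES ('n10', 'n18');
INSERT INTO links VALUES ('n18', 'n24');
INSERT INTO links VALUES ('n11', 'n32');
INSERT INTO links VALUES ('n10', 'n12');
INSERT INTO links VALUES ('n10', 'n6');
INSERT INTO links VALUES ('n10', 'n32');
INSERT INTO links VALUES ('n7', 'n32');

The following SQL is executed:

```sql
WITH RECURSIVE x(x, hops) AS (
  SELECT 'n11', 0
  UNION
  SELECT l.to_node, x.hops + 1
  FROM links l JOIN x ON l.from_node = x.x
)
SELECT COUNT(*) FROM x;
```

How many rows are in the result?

6

Base: (n11, hops=0).
Iteration 1: edges from {n11} -> (n29, hops=1), (n32, hops=1), (n7, hops=1).
Iteration 2: edges from {n29,n32,n7} -> (n24, hops=2), (n32, hops=2).
Iteration 3: no outgoing edges from {n24,n32}; recursion stops.
Total rows emitted: 6.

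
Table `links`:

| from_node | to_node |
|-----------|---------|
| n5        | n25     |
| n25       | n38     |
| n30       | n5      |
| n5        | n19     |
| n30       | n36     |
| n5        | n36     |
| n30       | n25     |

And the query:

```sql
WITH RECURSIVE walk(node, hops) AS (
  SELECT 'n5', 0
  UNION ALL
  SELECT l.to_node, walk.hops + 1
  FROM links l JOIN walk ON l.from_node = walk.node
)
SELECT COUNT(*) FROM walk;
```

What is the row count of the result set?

Base: (n5, hops=0).
Iteration 1: edges from {n5} -> (n19, hops=1), (n25, hops=1), (n36, hops=1).
Iteration 2: edges from {n19,n25,n36} -> (n38, hops=2).
Iteration 3: no outgoing edges from {n38}; recursion stops.
Total rows emitted: 5.

5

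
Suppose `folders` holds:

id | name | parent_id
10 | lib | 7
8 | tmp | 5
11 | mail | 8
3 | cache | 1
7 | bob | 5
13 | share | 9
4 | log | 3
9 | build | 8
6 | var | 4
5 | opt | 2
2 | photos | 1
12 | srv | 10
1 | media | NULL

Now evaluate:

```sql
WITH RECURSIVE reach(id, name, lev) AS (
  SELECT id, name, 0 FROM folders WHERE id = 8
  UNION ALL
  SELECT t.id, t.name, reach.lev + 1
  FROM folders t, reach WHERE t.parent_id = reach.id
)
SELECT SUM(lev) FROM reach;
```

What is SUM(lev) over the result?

4

Base: id=8 (tmp) at lev 0.
Iteration 1: rows with parent_id in {8} -> build (id 9, lev 1), mail (id 11, lev 1).
Iteration 2: rows with parent_id in {9,11} -> share (id 13, lev 2).
Iteration 3: no rows with parent_id in {13}; recursion stops.
SUM(lev) = 0 + 1 + 1 + 2 = 4.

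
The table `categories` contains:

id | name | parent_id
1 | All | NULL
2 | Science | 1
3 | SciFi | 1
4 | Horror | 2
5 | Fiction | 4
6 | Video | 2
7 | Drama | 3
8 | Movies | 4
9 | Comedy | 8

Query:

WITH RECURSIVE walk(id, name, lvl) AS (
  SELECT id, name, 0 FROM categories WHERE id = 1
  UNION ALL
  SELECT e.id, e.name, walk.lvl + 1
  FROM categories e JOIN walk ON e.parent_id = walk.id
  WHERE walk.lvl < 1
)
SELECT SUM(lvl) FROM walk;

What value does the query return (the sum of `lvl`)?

Base: id=1 (All) at lvl 0.
Iteration 1: rows with parent_id in {1} -> Science (id 2, lvl 1), SciFi (id 3, lvl 1).
Iteration 2: lvl < 1 fails for all current rows; recursion stops.
SUM(lvl) = 0 + 1 + 1 = 2.

2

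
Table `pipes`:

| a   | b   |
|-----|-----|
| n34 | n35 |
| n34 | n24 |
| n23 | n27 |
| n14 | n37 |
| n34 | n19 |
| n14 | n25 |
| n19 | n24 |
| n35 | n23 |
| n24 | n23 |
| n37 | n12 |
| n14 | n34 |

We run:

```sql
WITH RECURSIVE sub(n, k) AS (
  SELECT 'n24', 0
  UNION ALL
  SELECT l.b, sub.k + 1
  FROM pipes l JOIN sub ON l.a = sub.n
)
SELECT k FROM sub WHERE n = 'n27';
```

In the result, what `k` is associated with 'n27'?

2

Base: (n24, k=0).
Iteration 1: edges from {n24} -> (n23, k=1).
Iteration 2: edges from {n23} -> (n27, k=2).
Iteration 3: no outgoing edges from {n27}; recursion stops.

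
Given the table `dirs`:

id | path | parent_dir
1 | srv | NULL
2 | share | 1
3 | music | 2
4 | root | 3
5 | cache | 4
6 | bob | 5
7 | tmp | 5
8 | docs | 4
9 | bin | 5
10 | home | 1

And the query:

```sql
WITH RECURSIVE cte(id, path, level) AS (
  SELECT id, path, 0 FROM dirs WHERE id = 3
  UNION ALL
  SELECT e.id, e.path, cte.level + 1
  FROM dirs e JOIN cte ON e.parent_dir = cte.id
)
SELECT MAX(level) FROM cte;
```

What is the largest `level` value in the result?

3

Base: id=3 (music) at level 0.
Iteration 1: rows with parent_dir in {3} -> root (id 4, level 1).
Iteration 2: rows with parent_dir in {4} -> cache (id 5, level 2), docs (id 8, level 2).
Iteration 3: rows with parent_dir in {5,8} -> bob (id 6, level 3), tmp (id 7, level 3), bin (id 9, level 3).
Iteration 4: no rows with parent_dir in {6,7,9}; recursion stops.
level values: 0, 1, 2, 2, 3, 3, 3; the maximum is 3.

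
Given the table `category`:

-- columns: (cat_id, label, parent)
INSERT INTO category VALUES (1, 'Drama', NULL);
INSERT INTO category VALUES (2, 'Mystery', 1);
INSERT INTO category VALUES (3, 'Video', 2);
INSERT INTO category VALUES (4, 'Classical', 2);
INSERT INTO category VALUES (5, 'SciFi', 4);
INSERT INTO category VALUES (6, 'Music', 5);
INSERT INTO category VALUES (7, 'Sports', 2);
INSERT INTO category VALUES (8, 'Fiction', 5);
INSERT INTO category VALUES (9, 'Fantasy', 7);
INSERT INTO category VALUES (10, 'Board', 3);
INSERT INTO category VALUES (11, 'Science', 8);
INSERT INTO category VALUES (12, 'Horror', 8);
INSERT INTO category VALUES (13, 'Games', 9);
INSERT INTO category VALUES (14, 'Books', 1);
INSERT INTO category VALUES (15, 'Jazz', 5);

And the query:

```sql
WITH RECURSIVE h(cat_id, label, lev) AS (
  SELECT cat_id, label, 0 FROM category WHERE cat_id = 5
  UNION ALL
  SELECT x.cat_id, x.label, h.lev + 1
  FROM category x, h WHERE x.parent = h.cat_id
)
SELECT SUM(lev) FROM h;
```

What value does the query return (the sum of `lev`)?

Base: cat_id=5 (SciFi) at lev 0.
Iteration 1: rows with parent in {5} -> Music (id 6, lev 1), Fiction (id 8, lev 1), Jazz (id 15, lev 1).
Iteration 2: rows with parent in {6,8,15} -> Science (id 11, lev 2), Horror (id 12, lev 2).
Iteration 3: no rows with parent in {11,12}; recursion stops.
SUM(lev) = 0 + 1 + 1 + 1 + 2 + 2 = 7.

7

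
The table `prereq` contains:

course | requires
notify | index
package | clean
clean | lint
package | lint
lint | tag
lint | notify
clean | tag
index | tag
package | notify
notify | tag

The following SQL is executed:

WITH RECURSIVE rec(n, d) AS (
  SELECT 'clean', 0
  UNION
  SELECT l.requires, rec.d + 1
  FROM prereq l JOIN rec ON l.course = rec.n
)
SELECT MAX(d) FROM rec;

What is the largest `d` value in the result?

4

Base: (clean, d=0).
Iteration 1: edges from {clean} -> (lint, d=1), (tag, d=1).
Iteration 2: edges from {lint,tag} -> (notify, d=2), (tag, d=2).
Iteration 3: edges from {notify,tag} -> (index, d=3), (tag, d=3).
Iteration 4: edges from {index,tag} -> (tag, d=4).
Iteration 5: no outgoing edges from {tag}; recursion stops.
d values: 0, 1, 1, 2, 2, 3, 3, 4; the maximum is 4.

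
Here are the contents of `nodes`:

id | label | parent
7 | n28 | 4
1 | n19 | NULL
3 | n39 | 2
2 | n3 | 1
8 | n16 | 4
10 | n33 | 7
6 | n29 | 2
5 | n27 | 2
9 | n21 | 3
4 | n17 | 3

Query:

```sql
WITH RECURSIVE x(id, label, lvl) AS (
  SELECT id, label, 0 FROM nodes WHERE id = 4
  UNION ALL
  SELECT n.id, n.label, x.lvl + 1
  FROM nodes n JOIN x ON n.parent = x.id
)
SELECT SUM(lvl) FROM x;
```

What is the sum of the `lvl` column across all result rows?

Base: id=4 (n17) at lvl 0.
Iteration 1: rows with parent in {4} -> n28 (id 7, lvl 1), n16 (id 8, lvl 1).
Iteration 2: rows with parent in {7,8} -> n33 (id 10, lvl 2).
Iteration 3: no rows with parent in {10}; recursion stops.
SUM(lvl) = 0 + 1 + 1 + 2 = 4.

4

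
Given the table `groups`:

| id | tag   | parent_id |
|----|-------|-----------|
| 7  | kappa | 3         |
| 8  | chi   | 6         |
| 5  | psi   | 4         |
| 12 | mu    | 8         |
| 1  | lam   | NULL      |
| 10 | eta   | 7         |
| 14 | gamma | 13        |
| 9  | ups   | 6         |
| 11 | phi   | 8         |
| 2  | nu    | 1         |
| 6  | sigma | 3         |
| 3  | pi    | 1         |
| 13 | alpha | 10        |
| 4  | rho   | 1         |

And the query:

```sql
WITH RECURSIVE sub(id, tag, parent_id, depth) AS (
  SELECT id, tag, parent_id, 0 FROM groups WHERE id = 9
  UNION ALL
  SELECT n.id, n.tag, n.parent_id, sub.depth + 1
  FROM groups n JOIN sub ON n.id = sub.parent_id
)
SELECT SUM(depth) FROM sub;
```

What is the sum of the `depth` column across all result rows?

6

Base: id=9 (ups), parent_id=6, depth 0.
Iteration 1: join on id=6 -> sigma (id 6, parent_id=3, depth 1).
Iteration 2: join on id=3 -> pi (id 3, parent_id=1, depth 2).
Iteration 3: join on id=1 -> lam (id 1, parent_id=NULL, depth 3).
Iteration 4: parent_id is NULL; no match; recursion stops.
SUM(depth) = 0 + 1 + 2 + 3 = 6.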